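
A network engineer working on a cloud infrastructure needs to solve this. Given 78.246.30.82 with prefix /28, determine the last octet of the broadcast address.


Given: IP = 78.246.30.82, prefix = /28
Host bits = 32 - 28 = 4
Network last octet = 82 AND mask = 80
Host part size = 2^4 - 1 = 15
Broadcast last octet = 80 OR 15 = 95

95


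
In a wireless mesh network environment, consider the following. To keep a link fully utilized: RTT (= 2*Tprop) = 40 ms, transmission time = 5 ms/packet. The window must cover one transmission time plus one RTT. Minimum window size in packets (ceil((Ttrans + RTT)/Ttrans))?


Given: Ttrans = 5 ms, RTT = 40 ms (= 2 * Tprop, Tprop = 20 ms)
Time until first ACK returns = Ttrans + RTT = 5 + 40 = 45 ms
Need W * Ttrans >= Ttrans + RTT  ->  W >= (Ttrans + RTT) / Ttrans
(Ttrans + RTT) / Ttrans = 45 / 5 = 9
W_min = ceil(9) = 9

9


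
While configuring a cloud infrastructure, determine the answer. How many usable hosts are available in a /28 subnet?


Given: subnet mask /28
Host bits = 32 - 28 = 4
Total addresses = 2^4 = 16
Usable hosts = 16 - 2 (network + broadcast) = 14

14


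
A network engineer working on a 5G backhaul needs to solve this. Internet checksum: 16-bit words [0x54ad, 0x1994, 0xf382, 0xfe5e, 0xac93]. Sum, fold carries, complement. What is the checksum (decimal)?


Given words: [0x54ad, 0x1994, 0xf382, 0xfe5e, 0xac93]
Step 1: Sum all words
Raw sum = 21677 + 6548 + 62338 + 65118 + 44179 = 199860
Step 2: Fold carry: (3252 + 3) = 3255
One's complement = ~3255 & 0xFFFF = 62280

62280


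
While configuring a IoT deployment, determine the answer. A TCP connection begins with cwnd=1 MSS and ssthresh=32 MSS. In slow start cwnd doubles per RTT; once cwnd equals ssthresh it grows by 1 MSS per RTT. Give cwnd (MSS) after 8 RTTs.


RTT 0: cwnd = 1 MSS (initial)
RTT 1: cwnd = 2 MSS (slow start, doubled)
RTT 2: cwnd = 4 MSS (slow start, doubled)
RTT 3: cwnd = 8 MSS (slow start, doubled)
RTT 4: cwnd = 16 MSS (slow start, doubled)
RTT 5: cwnd = 32 MSS (slow start, doubled)
RTT 6: cwnd = 33 MSS (congestion avoidance, +1)
RTT 7: cwnd = 34 MSS (congestion avoidance, +1)
RTT 8: cwnd = 35 MSS (congestion avoidance, +1)

35


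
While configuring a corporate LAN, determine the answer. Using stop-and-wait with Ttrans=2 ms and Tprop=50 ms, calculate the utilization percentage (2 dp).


Given: Ttrans = 2 ms, Tprop = 50 ms
RTT = 2 * Tprop = 2 * 50 = 100 ms
U = Ttrans / (Ttrans + RTT)
U = 2 / (2 + 100)
U = 2 / 102 = 0.019608
U% = 1.96%

1.96


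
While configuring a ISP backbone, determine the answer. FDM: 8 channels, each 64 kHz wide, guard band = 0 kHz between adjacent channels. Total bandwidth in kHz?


Given: 8 channels, 64 kHz each, guard = 0 kHz
Channel bandwidth = 8 * 64 = 512 kHz
Guard bands = 7 gaps * 0 kHz = 0 kHz
Total = 512 + 0 = 512 kHz

512


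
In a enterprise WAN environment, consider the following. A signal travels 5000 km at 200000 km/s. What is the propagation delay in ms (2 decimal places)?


Given: distance = 5000 km, speed = 200000 km/s
Delay = distance / speed = 5000 / 200000 seconds
Delay in ms = 5000 * 1000 / 200000
Delay = 25.0000 ms
Rounded to 2 dp = 25.00 ms

25.00


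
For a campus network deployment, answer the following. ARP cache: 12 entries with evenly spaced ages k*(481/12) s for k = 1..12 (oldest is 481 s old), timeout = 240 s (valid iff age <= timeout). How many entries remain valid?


Ages are k * 481/12 s for k = 1..12 (spacing = 40.0833 s).
Entry k is valid iff k * 481/12 <= 240 iff k <= 12 * 240 / 481 = 5.9875
n_valid = floor(5.9875) = 5
(n_stale = 12 - 5 = 7)

5


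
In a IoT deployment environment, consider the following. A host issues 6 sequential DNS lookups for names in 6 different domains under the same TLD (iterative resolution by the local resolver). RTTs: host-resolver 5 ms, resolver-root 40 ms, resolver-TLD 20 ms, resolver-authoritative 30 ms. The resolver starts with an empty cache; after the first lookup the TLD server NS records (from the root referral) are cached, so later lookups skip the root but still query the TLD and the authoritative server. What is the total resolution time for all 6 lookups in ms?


Lookup 1 (cold cache): local + root + TLD + auth = 5 + 40 + 20 + 30 = 95 ms
Lookups 2..6 (TLD NS cached -> skip root; new domain -> still ask TLD and auth): local + TLD + auth = 5 + 20 + 30 = 55 ms each
Remaining 5 lookups: 5 * 55 = 275 ms
Total = 95 + 275 = 370 ms

370


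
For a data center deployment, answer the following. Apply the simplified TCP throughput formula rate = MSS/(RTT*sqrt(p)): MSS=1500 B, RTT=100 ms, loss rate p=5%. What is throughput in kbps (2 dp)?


Given: MSS = 1500 bytes, RTT = 100 ms, loss = 5%
RTT in seconds = 100 / 1000 = 0.1
Loss rate = 5% = 0.05
sqrt(loss) = sqrt(0.05) = 0.223606797750
Throughput (bytes/s) = 1500 / (0.1 * 0.223606797750) = 67082.0393
Throughput (kbps) = 67082.0393 * 8 / 1000 = 536.656315 -> 536.66 kbps (2 dp)

536.66


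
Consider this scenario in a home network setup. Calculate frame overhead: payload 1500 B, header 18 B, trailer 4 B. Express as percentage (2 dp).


Given: payload = 1500 B, header = 18 B, trailer = 4 B
Overhead bytes = header + trailer = 18 + 4 = 22
Total frame = payload + overhead = 1500 + 22 = 1522
Overhead % = 22 / 1522 * 100 = 1.4455% -> 1.45% (2 dp)

1.45


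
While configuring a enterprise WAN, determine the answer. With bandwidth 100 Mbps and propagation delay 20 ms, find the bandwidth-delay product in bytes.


Given: bandwidth = 100 Mbps, delay = 20 ms
BDP in bits = 100 * 10^6 * 20 / 1000
BDP in bits = 2000000
BDP in bytes = 2000000 / 8 = 250000

250000


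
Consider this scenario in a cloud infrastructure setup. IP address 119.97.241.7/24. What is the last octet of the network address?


Given: IP = 119.97.241.7, prefix = /24
Subnet mask = 255.255.255.0
Last octet of IP: 7
Last octet of mask: 0
Network last octet = 7 AND 0 = 0

0


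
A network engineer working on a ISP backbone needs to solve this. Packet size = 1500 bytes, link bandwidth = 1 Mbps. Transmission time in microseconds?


Given: packet = 1500 bytes, bandwidth = 1 Mbps
Packet in bits = 1500 * 8 = 12000 bits
Bandwidth = 1 * 10^6 = 1000000 bps
Time = 12000 / 1000000 seconds
Time in us = 12000 * 10^6 / 1000000 = 12000

12000


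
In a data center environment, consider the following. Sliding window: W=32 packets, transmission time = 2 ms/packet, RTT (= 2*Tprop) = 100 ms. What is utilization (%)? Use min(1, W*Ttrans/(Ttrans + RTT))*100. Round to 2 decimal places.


Given: W = 32, Ttrans = 2 ms, RTT = 100 ms (= 2 * Tprop, Tprop = 50 ms)
Cycle time = Ttrans + RTT = 2 + 100 = 102 ms (first packet sent until its ACK returns)
W * Ttrans = 32 * 2 = 64 ms of sending per cycle
W * Ttrans / (Ttrans + RTT) = 64 / 102 = 0.627451
U = min(1, 0.627451) = 0.627451
U% = 62.75%

62.75


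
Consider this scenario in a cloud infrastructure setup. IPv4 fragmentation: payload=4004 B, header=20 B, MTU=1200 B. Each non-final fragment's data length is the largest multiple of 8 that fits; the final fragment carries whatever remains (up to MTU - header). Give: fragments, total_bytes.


Max data per non-final fragment = floor((MTU - header)/8)*8 = floor((1200 - 20)/8)*8 = floor(1180/8)*8 = 1176 B
Final fragment needs no 8-byte alignment: it can carry up to MTU - header = 1180 B
Non-final fragments needed = ceil((payload - 1180) / 1176) = ceil(2824/1176) = ceil(2.4014) = 3
Number of fragments = 3 + 1 = 4
Fragment sizes (data): 3 * 1176 B + 476 B (last, 476 <= 1180 OK)
Total bytes sent = payload + n_frags * header = 4004 + 4*20 = 4004 + 80 = 4084 B

4, 4084


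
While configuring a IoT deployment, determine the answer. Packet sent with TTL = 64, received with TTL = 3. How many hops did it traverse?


Given: initial TTL = 64, received TTL = 3
Hops = initial TTL - received TTL
Hops = 64 - 3 = 61

61


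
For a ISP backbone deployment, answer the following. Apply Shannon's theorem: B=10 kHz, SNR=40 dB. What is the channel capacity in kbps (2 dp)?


Given: B = 10 kHz, SNR = 40 dB
SNR linear = 10^(40/10) = 10000
1 + SNR = 10001
log2(10001) = 13.2878566418
C = 10 * 1000 * 13.2878566418 = 132878.5664 bps
C = 132.878566 kbps -> 132.88 kbps (2 dp)

132.88


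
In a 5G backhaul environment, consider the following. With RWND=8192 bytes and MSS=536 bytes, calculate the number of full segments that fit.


Given: RWND = 8192 bytes, MSS = 536 bytes
Full segments = floor(RWND / MSS)
Full segments = floor(8192 / 536)
Full segments = floor(15.2836) = 15

15


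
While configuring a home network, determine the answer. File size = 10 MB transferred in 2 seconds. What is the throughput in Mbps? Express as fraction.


Given: file = 10 MB, time = 2 s
File in Mb = 10 * 8 = 80 Mb
Throughput = 80 / 2 Mbps
Throughput = 40 Mbps

40


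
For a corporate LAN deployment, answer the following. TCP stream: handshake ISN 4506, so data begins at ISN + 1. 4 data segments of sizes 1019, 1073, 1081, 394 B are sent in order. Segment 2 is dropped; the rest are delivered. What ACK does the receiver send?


SYN uses sequence number 4506; first data byte = ISN + 1 = 4507.
Segment 1: SEQ = 4507, len = 1019 B, covers [4507, 5525]
Segment 2: SEQ = 5526, len = 1073 B, covers [5526, 6598] [LOST]
Segment 3: SEQ = 6599, len = 1081 B, covers [6599, 7679]
Segment 4: SEQ = 7680, len = 394 B, covers [7680, 8073]
In-order data received: bytes [4507, 5525] (segments 1..1).
Segment 2 missing -> gap begins at byte 5526; later segments buffered out of order.
Cumulative ACK = next expected in-order byte = 4507 + 1019 = 5526

5526


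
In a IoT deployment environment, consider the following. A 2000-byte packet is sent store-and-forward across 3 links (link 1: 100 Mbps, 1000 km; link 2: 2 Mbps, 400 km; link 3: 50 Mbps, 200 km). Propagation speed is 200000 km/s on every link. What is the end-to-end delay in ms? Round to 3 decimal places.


Packet = 2000 bytes = 16000 bits. Store-and-forward: sum (t_trans + t_prop) per link.
Link 1: t_trans = 16000/(100*10^6) s = 0.1600 ms; t_prop = 1000/200000 s = 5.0000 ms; subtotal = 5.1600 ms
Link 2: t_trans = 16000/(2*10^6) s = 8.0000 ms; t_prop = 400/200000 s = 2.0000 ms; subtotal = 10.0000 ms
Link 3: t_trans = 16000/(50*10^6) s = 0.3200 ms; t_prop = 200/200000 s = 1.0000 ms; subtotal = 1.3200 ms
End-to-end = 5.1600 + 10.0000 + 1.3200 = 16.4800 ms -> 16.480 ms (3 dp)

16.480


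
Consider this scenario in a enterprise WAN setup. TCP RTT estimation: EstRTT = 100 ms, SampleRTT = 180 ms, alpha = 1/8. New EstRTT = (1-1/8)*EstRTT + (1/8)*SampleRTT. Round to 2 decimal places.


Given: EstRTT = 100 ms, SampleRTT = 180 ms, alpha = 1/8
New EstRTT = (1 - alpha) * EstRTT + alpha * SampleRTT
(7/8) * 100 = 87.5
(1/8) * 180 = 22.5
New EstRTT = 87.5 + 22.5 = 110 ms -> 110.00 ms (2 dp)

110.00


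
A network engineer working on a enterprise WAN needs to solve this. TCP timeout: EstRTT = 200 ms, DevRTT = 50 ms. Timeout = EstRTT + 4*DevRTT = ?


Given: EstRTT = 200 ms, DevRTT = 50 ms
Timeout = EstRTT + 4 * DevRTT
4 * DevRTT = 4 * 50 = 200
Timeout = 200 + 200 = 400 ms

400


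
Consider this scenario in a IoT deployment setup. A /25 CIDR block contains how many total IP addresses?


Given: CIDR prefix /25
Host bits = 32 - 25 = 7
Total addresses = 2^7 = 128

128


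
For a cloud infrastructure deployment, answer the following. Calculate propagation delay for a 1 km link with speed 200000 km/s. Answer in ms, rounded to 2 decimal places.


Given: distance = 1 km, speed = 200000 km/s
Delay = distance / speed = 1 / 200000 seconds
Delay in ms = 1 * 1000 / 200000
Delay = 0.0050 ms
Rounded to 2 dp = 0.01 ms

0.01


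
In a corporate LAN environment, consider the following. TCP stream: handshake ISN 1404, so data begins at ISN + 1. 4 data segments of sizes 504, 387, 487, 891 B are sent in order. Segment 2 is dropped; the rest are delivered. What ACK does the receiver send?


SYN uses sequence number 1404; first data byte = ISN + 1 = 1405.
Segment 1: SEQ = 1405, len = 504 B, covers [1405, 1908]
Segment 2: SEQ = 1909, len = 387 B, covers [1909, 2295] [LOST]
Segment 3: SEQ = 2296, len = 487 B, covers [2296, 2782]
Segment 4: SEQ = 2783, len = 891 B, covers [2783, 3673]
In-order data received: bytes [1405, 1908] (segments 1..1).
Segment 2 missing -> gap begins at byte 1909; later segments buffered out of order.
Cumulative ACK = next expected in-order byte = 1405 + 504 = 1909

1909


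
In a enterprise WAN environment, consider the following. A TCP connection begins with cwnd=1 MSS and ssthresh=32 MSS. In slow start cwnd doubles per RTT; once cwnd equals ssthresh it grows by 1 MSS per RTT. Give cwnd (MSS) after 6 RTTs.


RTT 0: cwnd = 1 MSS (initial)
RTT 1: cwnd = 2 MSS (slow start, doubled)
RTT 2: cwnd = 4 MSS (slow start, doubled)
RTT 3: cwnd = 8 MSS (slow start, doubled)
RTT 4: cwnd = 16 MSS (slow start, doubled)
RTT 5: cwnd = 32 MSS (slow start, doubled)
RTT 6: cwnd = 33 MSS (congestion avoidance, +1)

33


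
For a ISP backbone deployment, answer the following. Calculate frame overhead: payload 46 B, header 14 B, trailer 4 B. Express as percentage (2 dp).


Given: payload = 46 B, header = 14 B, trailer = 4 B
Overhead bytes = header + trailer = 14 + 4 = 18
Total frame = payload + overhead = 46 + 18 = 64
Overhead % = 18 / 64 * 100 = 28.1250% -> 28.13% (2 dp)

28.13


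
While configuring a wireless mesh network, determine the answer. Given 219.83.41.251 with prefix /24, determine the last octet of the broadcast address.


Given: IP = 219.83.41.251, prefix = /24
Host bits = 32 - 24 = 8
Network last octet = 251 AND mask = 0
Host part size = 2^8 - 1 = 255
Broadcast last octet = 0 OR 255 = 255

255


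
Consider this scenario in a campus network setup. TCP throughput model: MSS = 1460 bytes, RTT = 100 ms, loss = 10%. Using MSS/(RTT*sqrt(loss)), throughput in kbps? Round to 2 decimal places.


Given: MSS = 1460 bytes, RTT = 100 ms, loss = 10%
RTT in seconds = 100 / 1000 = 0.1
Loss rate = 10% = 0.1
sqrt(loss) = sqrt(0.1) = 0.316227766017
Throughput (bytes/s) = 1460 / (0.1 * 0.316227766017) = 46169.2538
Throughput (kbps) = 46169.2538 * 8 / 1000 = 369.354031 -> 369.35 kbps (2 dp)

369.35


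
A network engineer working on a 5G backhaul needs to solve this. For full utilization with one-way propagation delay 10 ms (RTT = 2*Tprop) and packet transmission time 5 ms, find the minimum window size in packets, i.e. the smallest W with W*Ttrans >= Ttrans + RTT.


Given: Ttrans = 5 ms, RTT = 20 ms (= 2 * Tprop, Tprop = 10 ms)
Time until first ACK returns = Ttrans + RTT = 5 + 20 = 25 ms
Need W * Ttrans >= Ttrans + RTT  ->  W >= (Ttrans + RTT) / Ttrans
(Ttrans + RTT) / Ttrans = 25 / 5 = 5
W_min = ceil(5) = 5

5


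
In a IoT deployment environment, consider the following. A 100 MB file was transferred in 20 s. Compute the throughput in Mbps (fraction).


Given: file = 100 MB, time = 20 s
File in Mb = 100 * 8 = 800 Mb
Throughput = 800 / 20 Mbps
Throughput = 40 Mbps

40


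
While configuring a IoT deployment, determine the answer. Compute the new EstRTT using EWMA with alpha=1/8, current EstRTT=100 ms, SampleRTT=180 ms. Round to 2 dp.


Given: EstRTT = 100 ms, SampleRTT = 180 ms, alpha = 1/8
New EstRTT = (1 - alpha) * EstRTT + alpha * SampleRTT
(7/8) * 100 = 87.5
(1/8) * 180 = 22.5
New EstRTT = 87.5 + 22.5 = 110 ms -> 110.00 ms (2 dp)

110.00


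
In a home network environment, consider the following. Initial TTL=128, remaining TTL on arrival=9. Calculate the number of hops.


Given: initial TTL = 128, received TTL = 9
Hops = initial TTL - received TTL
Hops = 128 - 9 = 119

119


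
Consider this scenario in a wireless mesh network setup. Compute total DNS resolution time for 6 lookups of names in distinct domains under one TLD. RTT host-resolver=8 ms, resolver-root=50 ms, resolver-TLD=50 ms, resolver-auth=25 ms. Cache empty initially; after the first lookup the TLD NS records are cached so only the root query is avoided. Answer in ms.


Lookup 1 (cold cache): local + root + TLD + auth = 8 + 50 + 50 + 25 = 133 ms
Lookups 2..6 (TLD NS cached -> skip root; new domain -> still ask TLD and auth): local + TLD + auth = 8 + 50 + 25 = 83 ms each
Remaining 5 lookups: 5 * 83 = 415 ms
Total = 133 + 415 = 548 ms

548


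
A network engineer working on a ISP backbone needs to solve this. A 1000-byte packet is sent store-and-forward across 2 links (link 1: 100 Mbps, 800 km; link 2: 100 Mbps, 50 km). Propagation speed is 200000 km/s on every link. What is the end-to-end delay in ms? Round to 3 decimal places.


Packet = 1000 bytes = 8000 bits. Store-and-forward: sum (t_trans + t_prop) per link.
Link 1: t_trans = 8000/(100*10^6) s = 0.0800 ms; t_prop = 800/200000 s = 4.0000 ms; subtotal = 4.0800 ms
Link 2: t_trans = 8000/(100*10^6) s = 0.0800 ms; t_prop = 50/200000 s = 0.2500 ms; subtotal = 0.3300 ms
End-to-end = 4.0800 + 0.3300 = 4.4100 ms -> 4.410 ms (3 dp)

4.410


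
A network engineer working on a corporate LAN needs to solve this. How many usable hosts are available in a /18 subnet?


Given: subnet mask /18
Host bits = 32 - 18 = 14
Total addresses = 2^14 = 16384
Usable hosts = 16384 - 2 (network + broadcast) = 16382

16382


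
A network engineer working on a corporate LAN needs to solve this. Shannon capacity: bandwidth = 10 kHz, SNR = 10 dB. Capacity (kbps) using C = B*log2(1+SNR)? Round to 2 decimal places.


Given: B = 10 kHz, SNR = 10 dB
SNR linear = 10^(10/10) = 10
1 + SNR = 11
log2(11) = 3.4594316186
C = 10 * 1000 * 3.4594316186 = 34594.3162 bps
C = 34.594316 kbps -> 34.59 kbps (2 dp)

34.59


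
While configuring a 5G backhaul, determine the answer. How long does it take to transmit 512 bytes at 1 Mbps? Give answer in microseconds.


Given: packet = 512 bytes, bandwidth = 1 Mbps
Packet in bits = 512 * 8 = 4096 bits
Bandwidth = 1 * 10^6 = 1000000 bps
Time = 4096 / 1000000 seconds
Time in us = 4096 * 10^6 / 1000000 = 4096

4096


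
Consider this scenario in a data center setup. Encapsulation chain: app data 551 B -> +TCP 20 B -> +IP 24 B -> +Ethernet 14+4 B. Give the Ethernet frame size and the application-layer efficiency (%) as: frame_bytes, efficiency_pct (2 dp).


TCP segment = 551 + 20 = 571 B
IP packet = 571 + 24 = 595 B
Ethernet frame = 595 + 14 + 4 = 613 B
Efficiency = app / frame = 551 / 613 = 0.898858 = 89.8858% -> 89.89% (2 dp)

613, 89.89


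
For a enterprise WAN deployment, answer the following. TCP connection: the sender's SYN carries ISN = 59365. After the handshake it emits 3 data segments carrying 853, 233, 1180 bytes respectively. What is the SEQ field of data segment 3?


The SYN occupies sequence number ISN = 59365, so the first data byte is ISN + 1 = 59366.
SEQ of data segment i = (ISN + 1) + sum of payload sizes of segments 1..i-1.
Segment 1: SEQ = 59366, payload = 853 bytes
Segment 2: SEQ = 60219, payload = 233 bytes
Segment 3: SEQ = 60452, payload = 1180 bytes
SEQ of segment 3 = 59366 + 853 + 233 = 60452

60452


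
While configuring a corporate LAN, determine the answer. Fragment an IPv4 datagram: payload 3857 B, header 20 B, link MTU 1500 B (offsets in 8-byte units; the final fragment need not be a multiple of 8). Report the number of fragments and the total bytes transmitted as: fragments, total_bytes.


Max data per non-final fragment = floor((MTU - header)/8)*8 = floor((1500 - 20)/8)*8 = floor(1480/8)*8 = 1480 B
Final fragment needs no 8-byte alignment: it can carry up to MTU - header = 1480 B
Non-final fragments needed = ceil((payload - 1480) / 1480) = ceil(2377/1480) = ceil(1.6061) = 2
Number of fragments = 2 + 1 = 3
Fragment sizes (data): 2 * 1480 B + 897 B (last, 897 <= 1480 OK)
Total bytes sent = payload + n_frags * header = 3857 + 3*20 = 3857 + 60 = 3917 B

3, 3917


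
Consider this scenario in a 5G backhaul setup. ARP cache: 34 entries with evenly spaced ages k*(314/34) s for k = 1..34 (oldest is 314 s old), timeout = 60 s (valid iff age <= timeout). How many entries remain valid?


Ages are k * 314/34 s for k = 1..34 (spacing = 9.2353 s).
Entry k is valid iff k * 314/34 <= 60 iff k <= 34 * 60 / 314 = 6.4968
n_valid = floor(6.4968) = 6
(n_stale = 34 - 6 = 28)

6


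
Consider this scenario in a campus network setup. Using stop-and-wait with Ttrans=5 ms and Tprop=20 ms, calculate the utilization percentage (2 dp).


Given: Ttrans = 5 ms, Tprop = 20 ms
RTT = 2 * Tprop = 2 * 20 = 40 ms
U = Ttrans / (Ttrans + RTT)
U = 5 / (5 + 40)
U = 5 / 45 = 0.111111
U% = 11.11%

11.11


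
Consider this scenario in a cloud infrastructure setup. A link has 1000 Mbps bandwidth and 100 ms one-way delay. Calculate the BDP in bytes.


Given: bandwidth = 1000 Mbps, delay = 100 ms
BDP in bits = 1000 * 10^6 * 100 / 1000
BDP in bits = 100000000
BDP in bytes = 100000000 / 8 = 12500000

12500000


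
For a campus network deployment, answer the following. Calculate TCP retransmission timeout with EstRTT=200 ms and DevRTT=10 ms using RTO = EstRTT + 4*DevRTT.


Given: EstRTT = 200 ms, DevRTT = 10 ms
Timeout = EstRTT + 4 * DevRTT
4 * DevRTT = 4 * 10 = 40
Timeout = 200 + 40 = 240 ms

240


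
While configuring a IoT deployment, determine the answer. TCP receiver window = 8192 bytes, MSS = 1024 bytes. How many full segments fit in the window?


Given: RWND = 8192 bytes, MSS = 1024 bytes
Full segments = floor(RWND / MSS)
Full segments = floor(8192 / 1024)
Full segments = floor(8.0) = 8

8


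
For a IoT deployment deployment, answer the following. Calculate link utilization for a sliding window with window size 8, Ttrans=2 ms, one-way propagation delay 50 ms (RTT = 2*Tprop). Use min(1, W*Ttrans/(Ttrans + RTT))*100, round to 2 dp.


Given: W = 8, Ttrans = 2 ms, RTT = 100 ms (= 2 * Tprop, Tprop = 50 ms)
Cycle time = Ttrans + RTT = 2 + 100 = 102 ms (first packet sent until its ACK returns)
W * Ttrans = 8 * 2 = 16 ms of sending per cycle
W * Ttrans / (Ttrans + RTT) = 16 / 102 = 0.156863
U = min(1, 0.156863) = 0.156863
U% = 15.69%

15.69


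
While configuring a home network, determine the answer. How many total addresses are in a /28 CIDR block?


Given: CIDR prefix /28
Host bits = 32 - 28 = 4
Total addresses = 2^4 = 16

16


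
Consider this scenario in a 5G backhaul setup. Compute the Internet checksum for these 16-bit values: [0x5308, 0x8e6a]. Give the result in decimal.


Given words: [0x5308, 0x8e6a]
Step 1: Sum all words
Raw sum = 21256 + 36458 = 57714
One's complement = ~57714 & 0xFFFF = 7821

7821


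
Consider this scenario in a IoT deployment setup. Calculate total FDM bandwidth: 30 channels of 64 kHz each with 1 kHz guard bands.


Given: 30 channels, 64 kHz each, guard = 1 kHz
Channel bandwidth = 30 * 64 = 1920 kHz
Guard bands = 29 gaps * 1 kHz = 29 kHz
Total = 1920 + 29 = 1949 kHz

1949


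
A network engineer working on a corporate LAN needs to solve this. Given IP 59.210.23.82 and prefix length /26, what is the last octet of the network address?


Given: IP = 59.210.23.82, prefix = /26
Subnet mask = 255.255.255.192
Last octet of IP: 82
Last octet of mask: 192
Network last octet = 82 AND 192 = 64

64


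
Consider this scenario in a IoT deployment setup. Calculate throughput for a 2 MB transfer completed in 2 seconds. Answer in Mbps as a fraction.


Given: file = 2 MB, time = 2 s
File in Mb = 2 * 8 = 16 Mb
Throughput = 16 / 2 Mbps
Throughput = 8 Mbps

8


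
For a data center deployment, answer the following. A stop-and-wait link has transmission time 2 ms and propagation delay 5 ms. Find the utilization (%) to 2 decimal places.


Given: Ttrans = 2 ms, Tprop = 5 ms
RTT = 2 * Tprop = 2 * 5 = 10 ms
U = Ttrans / (Ttrans + RTT)
U = 2 / (2 + 10)
U = 2 / 12 = 0.166667
U% = 16.67%

16.67


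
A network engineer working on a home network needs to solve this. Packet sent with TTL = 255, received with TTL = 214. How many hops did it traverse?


Given: initial TTL = 255, received TTL = 214
Hops = initial TTL - received TTL
Hops = 255 - 214 = 41

41


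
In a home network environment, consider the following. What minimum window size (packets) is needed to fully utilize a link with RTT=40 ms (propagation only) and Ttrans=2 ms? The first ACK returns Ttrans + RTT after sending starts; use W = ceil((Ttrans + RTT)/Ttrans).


Given: Ttrans = 2 ms, RTT = 40 ms (= 2 * Tprop, Tprop = 20 ms)
Time until first ACK returns = Ttrans + RTT = 2 + 40 = 42 ms
Need W * Ttrans >= Ttrans + RTT  ->  W >= (Ttrans + RTT) / Ttrans
(Ttrans + RTT) / Ttrans = 42 / 2 = 21
W_min = ceil(21) = 21

21


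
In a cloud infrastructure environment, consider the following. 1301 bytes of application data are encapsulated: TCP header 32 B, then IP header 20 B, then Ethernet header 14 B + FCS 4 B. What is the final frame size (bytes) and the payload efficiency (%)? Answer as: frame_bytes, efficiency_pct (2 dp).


TCP segment = 1301 + 32 = 1333 B
IP packet = 1333 + 20 = 1353 B
Ethernet frame = 1353 + 14 + 4 = 1371 B
Efficiency = app / frame = 1301 / 1371 = 0.948942 = 94.8942% -> 94.89% (2 dp)

1371, 94.89


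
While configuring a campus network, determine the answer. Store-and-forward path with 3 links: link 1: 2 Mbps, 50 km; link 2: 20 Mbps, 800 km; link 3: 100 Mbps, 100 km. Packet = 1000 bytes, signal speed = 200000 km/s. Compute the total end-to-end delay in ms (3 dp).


Packet = 1000 bytes = 8000 bits. Store-and-forward: sum (t_trans + t_prop) per link.
Link 1: t_trans = 8000/(2*10^6) s = 4.0000 ms; t_prop = 50/200000 s = 0.2500 ms; subtotal = 4.2500 ms
Link 2: t_trans = 8000/(20*10^6) s = 0.4000 ms; t_prop = 800/200000 s = 4.0000 ms; subtotal = 4.4000 ms
Link 3: t_trans = 8000/(100*10^6) s = 0.0800 ms; t_prop = 100/200000 s = 0.5000 ms; subtotal = 0.5800 ms
End-to-end = 4.2500 + 4.4000 + 0.5800 = 9.2300 ms -> 9.230 ms (3 dp)

9.230


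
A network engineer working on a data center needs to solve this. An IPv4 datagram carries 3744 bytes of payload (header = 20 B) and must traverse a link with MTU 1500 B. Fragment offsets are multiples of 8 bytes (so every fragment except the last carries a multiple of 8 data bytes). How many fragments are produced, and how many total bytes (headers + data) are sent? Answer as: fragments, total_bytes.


Max data per non-final fragment = floor((MTU - header)/8)*8 = floor((1500 - 20)/8)*8 = floor(1480/8)*8 = 1480 B
Final fragment needs no 8-byte alignment: it can carry up to MTU - header = 1480 B
Non-final fragments needed = ceil((payload - 1480) / 1480) = ceil(2264/1480) = ceil(1.5297) = 2
Number of fragments = 2 + 1 = 3
Fragment sizes (data): 2 * 1480 B + 784 B (last, 784 <= 1480 OK)
Total bytes sent = payload + n_frags * header = 3744 + 3*20 = 3744 + 60 = 3804 B

3, 3804


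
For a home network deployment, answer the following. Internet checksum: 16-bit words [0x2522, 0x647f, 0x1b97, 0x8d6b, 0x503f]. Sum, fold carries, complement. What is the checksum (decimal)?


Given words: [0x2522, 0x647f, 0x1b97, 0x8d6b, 0x503f]
Step 1: Sum all words
Raw sum = 9506 + 25727 + 7063 + 36203 + 20543 = 99042
Step 2: Fold carry: (33506 + 1) = 33507
One's complement = ~33507 & 0xFFFF = 32028

32028


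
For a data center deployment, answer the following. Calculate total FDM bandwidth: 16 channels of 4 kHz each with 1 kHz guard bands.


Given: 16 channels, 4 kHz each, guard = 1 kHz
Channel bandwidth = 16 * 4 = 64 kHz
Guard bands = 15 gaps * 1 kHz = 15 kHz
Total = 64 + 15 = 79 kHz

79


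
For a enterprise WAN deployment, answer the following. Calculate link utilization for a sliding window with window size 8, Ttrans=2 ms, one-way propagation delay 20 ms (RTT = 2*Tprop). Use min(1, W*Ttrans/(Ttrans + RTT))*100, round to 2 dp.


Given: W = 8, Ttrans = 2 ms, RTT = 40 ms (= 2 * Tprop, Tprop = 20 ms)
Cycle time = Ttrans + RTT = 2 + 40 = 42 ms (first packet sent until its ACK returns)
W * Ttrans = 8 * 2 = 16 ms of sending per cycle
W * Ttrans / (Ttrans + RTT) = 16 / 42 = 0.380952
U = min(1, 0.380952) = 0.380952
U% = 38.10%

38.10


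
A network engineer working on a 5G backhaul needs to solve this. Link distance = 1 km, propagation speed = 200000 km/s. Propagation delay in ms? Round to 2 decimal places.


Given: distance = 1 km, speed = 200000 km/s
Delay = distance / speed = 1 / 200000 seconds
Delay in ms = 1 * 1000 / 200000
Delay = 0.0050 ms
Rounded to 2 dp = 0.01 ms

0.01


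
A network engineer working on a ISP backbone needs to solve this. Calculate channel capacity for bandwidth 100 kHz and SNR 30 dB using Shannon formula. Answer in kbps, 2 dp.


Given: B = 100 kHz, SNR = 30 dB
SNR linear = 10^(30/10) = 1000
1 + SNR = 1001
log2(1001) = 9.9672262588
C = 100 * 1000 * 9.9672262588 = 996722.6259 bps
C = 996.722626 kbps -> 996.72 kbps (2 dp)

996.72


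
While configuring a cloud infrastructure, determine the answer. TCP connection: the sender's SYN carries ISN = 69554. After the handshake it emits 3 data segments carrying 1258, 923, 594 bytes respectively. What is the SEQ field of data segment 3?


The SYN occupies sequence number ISN = 69554, so the first data byte is ISN + 1 = 69555.
SEQ of data segment i = (ISN + 1) + sum of payload sizes of segments 1..i-1.
Segment 1: SEQ = 69555, payload = 1258 bytes
Segment 2: SEQ = 70813, payload = 923 bytes
Segment 3: SEQ = 71736, payload = 594 bytes
SEQ of segment 3 = 69555 + 1258 + 923 = 71736

71736


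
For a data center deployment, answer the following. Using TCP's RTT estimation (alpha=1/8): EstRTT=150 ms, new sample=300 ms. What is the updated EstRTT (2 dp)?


Given: EstRTT = 150 ms, SampleRTT = 300 ms, alpha = 1/8
New EstRTT = (1 - alpha) * EstRTT + alpha * SampleRTT
(7/8) * 150 = 131.25
(1/8) * 300 = 37.5
New EstRTT = 131.25 + 37.5 = 168.75 ms -> 168.75 ms (2 dp)

168.75


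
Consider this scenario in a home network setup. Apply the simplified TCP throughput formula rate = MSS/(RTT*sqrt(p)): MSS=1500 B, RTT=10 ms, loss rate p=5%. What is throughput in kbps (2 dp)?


Given: MSS = 1500 bytes, RTT = 10 ms, loss = 5%
RTT in seconds = 10 / 1000 = 0.01
Loss rate = 5% = 0.05
sqrt(loss) = sqrt(0.05) = 0.223606797750
Throughput (bytes/s) = 1500 / (0.01 * 0.223606797750) = 670820.3932
Throughput (kbps) = 670820.3932 * 8 / 1000 = 5366.563146 -> 5366.56 kbps (2 dp)

5366.56


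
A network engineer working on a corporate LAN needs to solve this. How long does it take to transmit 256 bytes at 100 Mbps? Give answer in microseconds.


Given: packet = 256 bytes, bandwidth = 100 Mbps
Packet in bits = 256 * 8 = 2048 bits
Bandwidth = 100 * 10^6 = 100000000 bps
Time = 2048 / 100000000 seconds
Time in us = 2048 * 10^6 / 100000000 = 20.48

20.48


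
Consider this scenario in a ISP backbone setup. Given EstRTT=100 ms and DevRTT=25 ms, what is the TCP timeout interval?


Given: EstRTT = 100 ms, DevRTT = 25 ms
Timeout = EstRTT + 4 * DevRTT
4 * DevRTT = 4 * 25 = 100
Timeout = 100 + 100 = 200 ms

200


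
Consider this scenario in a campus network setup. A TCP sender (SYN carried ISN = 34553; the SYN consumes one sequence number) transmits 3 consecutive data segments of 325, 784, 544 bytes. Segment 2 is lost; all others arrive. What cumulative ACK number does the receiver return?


SYN uses sequence number 34553; first data byte = ISN + 1 = 34554.
Segment 1: SEQ = 34554, len = 325 B, covers [34554, 34878]
Segment 2: SEQ = 34879, len = 784 B, covers [34879, 35662] [LOST]
Segment 3: SEQ = 35663, len = 544 B, covers [35663, 36206]
In-order data received: bytes [34554, 34878] (segments 1..1).
Segment 2 missing -> gap begins at byte 34879; later segments buffered out of order.
Cumulative ACK = next expected in-order byte = 34554 + 325 = 34879

34879


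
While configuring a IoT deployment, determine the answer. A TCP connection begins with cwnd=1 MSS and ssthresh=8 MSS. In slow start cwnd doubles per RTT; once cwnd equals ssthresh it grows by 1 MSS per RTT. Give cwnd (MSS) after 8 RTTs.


RTT 0: cwnd = 1 MSS (initial)
RTT 1: cwnd = 2 MSS (slow start, doubled)
RTT 2: cwnd = 4 MSS (slow start, doubled)
RTT 3: cwnd = 8 MSS (slow start, doubled)
RTT 4: cwnd = 9 MSS (congestion avoidance, +1)
RTT 5: cwnd = 10 MSS (congestion avoidance, +1)
RTT 6: cwnd = 11 MSS (congestion avoidance, +1)
RTT 7: cwnd = 12 MSS (congestion avoidance, +1)
RTT 8: cwnd = 13 MSS (congestion avoidance, +1)

13


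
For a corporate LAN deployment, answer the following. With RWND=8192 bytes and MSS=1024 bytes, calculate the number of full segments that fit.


Given: RWND = 8192 bytes, MSS = 1024 bytes
Full segments = floor(RWND / MSS)
Full segments = floor(8192 / 1024)
Full segments = floor(8.0) = 8

8


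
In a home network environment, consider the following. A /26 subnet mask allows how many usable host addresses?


Given: subnet mask /26
Host bits = 32 - 26 = 6
Total addresses = 2^6 = 64
Usable hosts = 64 - 2 (network + broadcast) = 62

62


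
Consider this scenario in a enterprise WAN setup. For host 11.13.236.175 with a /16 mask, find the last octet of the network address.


Given: IP = 11.13.236.175, prefix = /16
Subnet mask = 255.255.0.0
Last octet of IP: 175
Last octet of mask: 0
Network last octet = 175 AND 0 = 0

0


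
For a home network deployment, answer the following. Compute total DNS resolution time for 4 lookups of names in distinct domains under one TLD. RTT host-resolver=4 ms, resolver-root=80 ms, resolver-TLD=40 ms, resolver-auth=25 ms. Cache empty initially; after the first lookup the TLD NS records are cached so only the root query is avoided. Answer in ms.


Lookup 1 (cold cache): local + root + TLD + auth = 4 + 80 + 40 + 25 = 149 ms
Lookups 2..4 (TLD NS cached -> skip root; new domain -> still ask TLD and auth): local + TLD + auth = 4 + 40 + 25 = 69 ms each
Remaining 3 lookups: 3 * 69 = 207 ms
Total = 149 + 207 = 356 ms

356


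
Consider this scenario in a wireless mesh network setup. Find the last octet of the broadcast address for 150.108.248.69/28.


Given: IP = 150.108.248.69, prefix = /28
Host bits = 32 - 28 = 4
Network last octet = 69 AND mask = 64
Host part size = 2^4 - 1 = 15
Broadcast last octet = 64 OR 15 = 79

79


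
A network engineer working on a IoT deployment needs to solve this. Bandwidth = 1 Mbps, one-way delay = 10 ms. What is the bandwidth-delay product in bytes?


Given: bandwidth = 1 Mbps, delay = 10 ms
BDP in bits = 1 * 10^6 * 10 / 1000
BDP in bits = 10000
BDP in bytes = 10000 / 8 = 1250

1250


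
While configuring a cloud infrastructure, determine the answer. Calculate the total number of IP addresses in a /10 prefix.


Given: CIDR prefix /10
Host bits = 32 - 10 = 22
Total addresses = 2^22 = 4194304

4194304


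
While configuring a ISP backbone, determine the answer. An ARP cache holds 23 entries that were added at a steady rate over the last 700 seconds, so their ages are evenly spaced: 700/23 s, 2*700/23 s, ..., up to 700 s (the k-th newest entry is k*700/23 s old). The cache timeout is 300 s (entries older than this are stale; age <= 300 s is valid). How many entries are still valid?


Ages are k * 700/23 s for k = 1..23 (spacing = 30.4348 s).
Entry k is valid iff k * 700/23 <= 300 iff k <= 23 * 300 / 700 = 9.8571
n_valid = floor(9.8571) = 9
(n_stale = 23 - 9 = 14)

9


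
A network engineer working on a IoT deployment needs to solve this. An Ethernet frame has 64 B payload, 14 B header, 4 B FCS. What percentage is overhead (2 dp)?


Given: payload = 64 B, header = 14 B, trailer = 4 B
Overhead bytes = header + trailer = 14 + 4 = 18
Total frame = payload + overhead = 64 + 18 = 82
Overhead % = 18 / 82 * 100 = 21.9512% -> 21.95% (2 dp)

21.95


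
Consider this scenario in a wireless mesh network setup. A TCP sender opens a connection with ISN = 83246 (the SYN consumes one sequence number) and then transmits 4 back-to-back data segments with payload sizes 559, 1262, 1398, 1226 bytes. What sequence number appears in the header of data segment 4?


The SYN occupies sequence number ISN = 83246, so the first data byte is ISN + 1 = 83247.
SEQ of data segment i = (ISN + 1) + sum of payload sizes of segments 1..i-1.
Segment 1: SEQ = 83247, payload = 559 bytes
Segment 2: SEQ = 83806, payload = 1262 bytes
Segment 3: SEQ = 85068, payload = 1398 bytes
Segment 4: SEQ = 86466, payload = 1226 bytes
SEQ of segment 4 = 83247 + 559 + 1262 + 1398 = 86466

86466


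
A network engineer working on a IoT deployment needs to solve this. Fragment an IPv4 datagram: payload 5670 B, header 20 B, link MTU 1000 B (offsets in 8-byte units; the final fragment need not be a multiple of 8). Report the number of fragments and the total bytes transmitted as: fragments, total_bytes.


Max data per non-final fragment = floor((MTU - header)/8)*8 = floor((1000 - 20)/8)*8 = floor(980/8)*8 = 976 B
Final fragment needs no 8-byte alignment: it can carry up to MTU - header = 980 B
Non-final fragments needed = ceil((payload - 980) / 976) = ceil(4690/976) = ceil(4.8053) = 5
Number of fragments = 5 + 1 = 6
Fragment sizes (data): 5 * 976 B + 790 B (last, 790 <= 980 OK)
Total bytes sent = payload + n_frags * header = 5670 + 6*20 = 5670 + 120 = 5790 B

6, 5790


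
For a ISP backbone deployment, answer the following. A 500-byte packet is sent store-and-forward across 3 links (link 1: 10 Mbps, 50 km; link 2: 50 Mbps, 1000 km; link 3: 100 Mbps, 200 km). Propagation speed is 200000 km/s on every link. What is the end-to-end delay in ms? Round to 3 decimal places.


Packet = 500 bytes = 4000 bits. Store-and-forward: sum (t_trans + t_prop) per link.
Link 1: t_trans = 4000/(10*10^6) s = 0.4000 ms; t_prop = 50/200000 s = 0.2500 ms; subtotal = 0.6500 ms
Link 2: t_trans = 4000/(50*10^6) s = 0.0800 ms; t_prop = 1000/200000 s = 5.0000 ms; subtotal = 5.0800 ms
Link 3: t_trans = 4000/(100*10^6) s = 0.0400 ms; t_prop = 200/200000 s = 1.0000 ms; subtotal = 1.0400 ms
End-to-end = 0.6500 + 5.0800 + 1.0400 = 6.7700 ms -> 6.770 ms (3 dp)

6.770


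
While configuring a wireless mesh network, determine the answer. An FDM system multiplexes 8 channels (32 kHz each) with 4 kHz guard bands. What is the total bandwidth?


Given: 8 channels, 32 kHz each, guard = 4 kHz
Channel bandwidth = 8 * 32 = 256 kHz
Guard bands = 7 gaps * 4 kHz = 28 kHz
Total = 256 + 28 = 284 kHz

284


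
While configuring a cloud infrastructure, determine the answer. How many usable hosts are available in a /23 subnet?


Given: subnet mask /23
Host bits = 32 - 23 = 9
Total addresses = 2^9 = 512
Usable hosts = 512 - 2 (network + broadcast) = 510

510


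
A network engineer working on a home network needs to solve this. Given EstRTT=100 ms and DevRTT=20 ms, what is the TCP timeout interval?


Given: EstRTT = 100 ms, DevRTT = 20 ms
Timeout = EstRTT + 4 * DevRTT
4 * DevRTT = 4 * 20 = 80
Timeout = 100 + 80 = 180 ms

180


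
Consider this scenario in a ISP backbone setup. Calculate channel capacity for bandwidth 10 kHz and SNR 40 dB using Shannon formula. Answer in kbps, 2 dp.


Given: B = 10 kHz, SNR = 40 dB
SNR linear = 10^(40/10) = 10000
1 + SNR = 10001
log2(10001) = 13.2878566418
C = 10 * 1000 * 13.2878566418 = 132878.5664 bps
C = 132.878566 kbps -> 132.88 kbps (2 dp)

132.88


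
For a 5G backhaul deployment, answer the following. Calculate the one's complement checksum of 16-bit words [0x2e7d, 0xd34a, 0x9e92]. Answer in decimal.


Given words: [0x2e7d, 0xd34a, 0x9e92]
Step 1: Sum all words
Raw sum = 11901 + 54090 + 40594 = 106585
Step 2: Fold carry: (41049 + 1) = 41050
One's complement = ~41050 & 0xFFFF = 24485

24485


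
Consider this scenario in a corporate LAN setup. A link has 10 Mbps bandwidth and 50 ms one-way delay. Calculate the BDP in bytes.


Given: bandwidth = 10 Mbps, delay = 50 ms
BDP in bits = 10 * 10^6 * 50 / 1000
BDP in bits = 500000
BDP in bytes = 500000 / 8 = 62500

62500


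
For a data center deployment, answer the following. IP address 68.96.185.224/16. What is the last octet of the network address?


Given: IP = 68.96.185.224, prefix = /16
Subnet mask = 255.255.0.0
Last octet of IP: 224
Last octet of mask: 0
Network last octet = 224 AND 0 = 0

0


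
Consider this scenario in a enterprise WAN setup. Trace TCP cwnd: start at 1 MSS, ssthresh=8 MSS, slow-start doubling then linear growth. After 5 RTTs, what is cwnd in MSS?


RTT 0: cwnd = 1 MSS (initial)
RTT 1: cwnd = 2 MSS (slow start, doubled)
RTT 2: cwnd = 4 MSS (slow start, doubled)
RTT 3: cwnd = 8 MSS (slow start, doubled)
RTT 4: cwnd = 9 MSS (congestion avoidance, +1)
RTT 5: cwnd = 10 MSS (congestion avoidance, +1)

10
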